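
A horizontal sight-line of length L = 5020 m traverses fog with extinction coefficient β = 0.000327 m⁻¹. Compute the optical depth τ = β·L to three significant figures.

1.64

τ = β·L = 0.000327 × 5020 = 1.6415.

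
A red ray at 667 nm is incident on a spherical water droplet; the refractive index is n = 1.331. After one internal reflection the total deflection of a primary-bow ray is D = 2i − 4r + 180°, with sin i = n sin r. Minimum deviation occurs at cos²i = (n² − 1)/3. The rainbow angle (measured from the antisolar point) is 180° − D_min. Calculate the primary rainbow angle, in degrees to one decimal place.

cos²i = (1.77156 − 1)/3 = 0.25719; i = arccos(0.50714) = 59.527°.
sin r = sin 59.527°/1.331 = 0.64753; r = 40.356°.
D_min = 2·59.527° − 4·40.356° + 180° = 137.630°.
Rainbow angle = 180° − D_min = 42.370°.

42.4°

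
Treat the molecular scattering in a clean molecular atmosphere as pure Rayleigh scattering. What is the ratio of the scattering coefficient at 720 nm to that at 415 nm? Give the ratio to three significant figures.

0.110

Rayleigh scattering ∝ λ⁻⁴, so the ratio of coefficients is the inverse fourth power of the wavelength ratio.
σ(720)/σ(415) = (415/720)⁴ = (0.5764)⁴ = 0.1104.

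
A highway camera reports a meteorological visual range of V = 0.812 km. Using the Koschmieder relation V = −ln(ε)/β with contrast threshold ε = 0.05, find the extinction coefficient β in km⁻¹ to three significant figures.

β = −ln(0.05) / V = 2.996 / 0.812 = 3.6893 km⁻¹.

3.69 km⁻¹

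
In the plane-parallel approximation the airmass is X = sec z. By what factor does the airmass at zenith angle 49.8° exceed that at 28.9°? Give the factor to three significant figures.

X(49.8°)/X(28.9°) = sec 49.8° / sec 28.9° = cos 28.9° / cos 49.8° = 0.8755/0.6455 = 1.3563.

1.36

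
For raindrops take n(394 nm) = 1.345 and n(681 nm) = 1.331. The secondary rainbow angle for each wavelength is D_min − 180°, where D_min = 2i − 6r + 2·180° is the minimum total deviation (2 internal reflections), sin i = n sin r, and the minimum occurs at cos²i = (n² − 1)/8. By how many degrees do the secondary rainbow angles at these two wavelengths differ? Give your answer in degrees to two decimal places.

3.62°

At 394 nm (n = 1.345): cos²i = 0.10113 → i = 71.458°, r = 44.821°, D_min = 233.987°, rainbow angle = 53.987°.
At 681 nm (n = 1.331): cos²i = 0.09645 → i = 71.907°, r = 45.575°, D_min = 230.365°, rainbow angle = 50.365°.
Angular width = |53.987° − 50.365°| = 3.622°.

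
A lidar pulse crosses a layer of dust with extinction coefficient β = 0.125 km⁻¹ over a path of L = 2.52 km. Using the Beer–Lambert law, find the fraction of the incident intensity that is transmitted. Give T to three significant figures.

0.730

τ = β·L = 0.125 × 2.52 = 0.3150.
T = exp(−0.3150) = 0.7298.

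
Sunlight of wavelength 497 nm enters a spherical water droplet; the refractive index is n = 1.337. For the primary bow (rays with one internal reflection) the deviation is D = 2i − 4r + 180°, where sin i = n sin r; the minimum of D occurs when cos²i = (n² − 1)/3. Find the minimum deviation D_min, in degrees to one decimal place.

138.5°

cos²i = (1.78757 − 1)/3 = 0.26252; i = arccos(0.51237) = 59.178°.
sin r = sin 59.178°/1.337 = 0.64231; r = 39.964°.
D_min = 2·59.178° − 4·39.964° + 180° = 138.500°.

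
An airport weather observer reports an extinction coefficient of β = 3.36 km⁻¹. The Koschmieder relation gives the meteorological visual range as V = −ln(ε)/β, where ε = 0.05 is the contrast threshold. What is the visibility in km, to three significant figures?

0.892 km

V = −ln(0.05) / 3.36 = 2.996 / 3.36 = 0.8916 km.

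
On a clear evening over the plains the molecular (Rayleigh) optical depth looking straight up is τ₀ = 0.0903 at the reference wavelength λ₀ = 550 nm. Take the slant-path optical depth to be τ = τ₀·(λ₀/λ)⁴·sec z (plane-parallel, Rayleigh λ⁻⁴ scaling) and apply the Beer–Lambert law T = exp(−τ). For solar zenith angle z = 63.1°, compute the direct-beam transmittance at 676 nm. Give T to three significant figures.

sec 63.1° = 2.2103.
τ = 0.0903 × (550/676)⁴ × 2.2103 = 0.0903 × 0.4382 × 2.2103 = 0.0875.
T = exp(−0.0875) = 0.9163.

0.916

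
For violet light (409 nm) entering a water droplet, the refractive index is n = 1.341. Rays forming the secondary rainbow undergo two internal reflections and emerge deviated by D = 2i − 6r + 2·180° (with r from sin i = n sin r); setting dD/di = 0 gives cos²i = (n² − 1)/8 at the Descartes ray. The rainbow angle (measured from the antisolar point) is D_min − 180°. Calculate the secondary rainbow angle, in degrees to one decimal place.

cos²i = (1.79828 − 1)/8 = 0.09979; i = arccos(0.31589) = 71.586°.
sin r = sin 71.586°/1.341 = 0.70753; r = 45.034°.
D_min = 2·71.586° − 6·45.034° + 360° = 232.966°.
Rainbow angle = D_min − 180° = 52.966°.

53.0°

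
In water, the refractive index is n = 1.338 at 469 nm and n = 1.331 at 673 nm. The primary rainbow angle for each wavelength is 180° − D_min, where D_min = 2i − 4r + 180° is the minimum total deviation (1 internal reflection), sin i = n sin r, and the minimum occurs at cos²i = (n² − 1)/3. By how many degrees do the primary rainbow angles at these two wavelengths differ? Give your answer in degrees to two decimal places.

1.01°

At 469 nm (n = 1.338): cos²i = 0.26341 → i = 59.120°, r = 39.899°, D_min = 138.643°, rainbow angle = 41.357°.
At 673 nm (n = 1.331): cos²i = 0.25719 → i = 59.527°, r = 40.356°, D_min = 137.630°, rainbow angle = 42.370°.
Angular width = |41.357° − 42.370°| = 1.013°.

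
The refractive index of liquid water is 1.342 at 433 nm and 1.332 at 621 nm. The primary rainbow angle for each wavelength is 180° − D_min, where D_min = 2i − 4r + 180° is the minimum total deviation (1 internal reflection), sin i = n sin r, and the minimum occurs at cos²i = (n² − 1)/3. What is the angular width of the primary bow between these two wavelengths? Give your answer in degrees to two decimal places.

1.44°

At 433 nm (n = 1.342): cos²i = 0.26699 → i = 58.888°, r = 39.641°, D_min = 139.213°, rainbow angle = 40.787°.
At 621 nm (n = 1.332): cos²i = 0.25807 → i = 59.469°, r = 40.290°, D_min = 137.776°, rainbow angle = 42.224°.
Angular width = |40.787° − 42.224°| = 1.437°.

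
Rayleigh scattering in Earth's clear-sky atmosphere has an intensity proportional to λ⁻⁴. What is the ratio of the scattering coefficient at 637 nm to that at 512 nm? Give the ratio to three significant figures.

0.417

Rayleigh scattering ∝ λ⁻⁴, so the ratio of coefficients is the inverse fourth power of the wavelength ratio.
σ(637)/σ(512) = (512/637)⁴ = (0.8038)⁴ = 0.4174.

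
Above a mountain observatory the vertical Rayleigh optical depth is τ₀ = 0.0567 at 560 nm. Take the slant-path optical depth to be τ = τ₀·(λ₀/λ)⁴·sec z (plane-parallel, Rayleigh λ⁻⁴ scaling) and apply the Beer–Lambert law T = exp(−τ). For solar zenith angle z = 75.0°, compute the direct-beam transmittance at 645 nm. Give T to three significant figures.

0.883

sec 75.0° = 3.8637.
τ = 0.0567 × (560/645)⁴ × 3.8637 = 0.0567 × 0.5682 × 3.8637 = 0.1245.
T = exp(−0.1245) = 0.8830.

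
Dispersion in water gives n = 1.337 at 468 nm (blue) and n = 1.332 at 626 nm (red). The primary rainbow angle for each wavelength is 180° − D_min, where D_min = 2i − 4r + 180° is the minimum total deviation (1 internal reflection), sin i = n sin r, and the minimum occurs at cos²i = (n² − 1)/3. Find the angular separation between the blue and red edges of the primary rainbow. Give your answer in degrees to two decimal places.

At 468 nm (n = 1.337): cos²i = 0.26252 → i = 59.178°, r = 39.964°, D_min = 138.500°, rainbow angle = 41.500°.
At 626 nm (n = 1.332): cos²i = 0.25807 → i = 59.469°, r = 40.290°, D_min = 137.776°, rainbow angle = 42.224°.
Angular width = |41.500° − 42.224°| = 0.724°.

0.72°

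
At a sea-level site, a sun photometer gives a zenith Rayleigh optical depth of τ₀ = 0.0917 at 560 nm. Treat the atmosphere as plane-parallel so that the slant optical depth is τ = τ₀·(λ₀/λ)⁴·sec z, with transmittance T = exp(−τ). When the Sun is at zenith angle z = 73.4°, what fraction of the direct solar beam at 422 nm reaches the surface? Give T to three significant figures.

sec 73.4° = 3.5003.
τ = 0.0917 × (560/422)⁴ × 3.5003 = 0.0917 × 3.1010 × 3.5003 = 0.9954.
T = exp(−0.9954) = 0.3696.

0.370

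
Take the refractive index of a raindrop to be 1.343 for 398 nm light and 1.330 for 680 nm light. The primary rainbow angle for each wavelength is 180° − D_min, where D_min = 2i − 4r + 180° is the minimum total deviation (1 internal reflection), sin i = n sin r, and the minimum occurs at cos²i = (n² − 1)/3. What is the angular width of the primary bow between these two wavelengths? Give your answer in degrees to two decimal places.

1.87°

At 398 nm (n = 1.343): cos²i = 0.26788 → i = 58.830°, r = 39.577°, D_min = 139.354°, rainbow angle = 40.646°.
At 680 nm (n = 1.330): cos²i = 0.25630 → i = 59.585°, r = 40.422°, D_min = 137.484°, rainbow angle = 42.516°.
Angular width = |40.646° − 42.516°| = 1.871°.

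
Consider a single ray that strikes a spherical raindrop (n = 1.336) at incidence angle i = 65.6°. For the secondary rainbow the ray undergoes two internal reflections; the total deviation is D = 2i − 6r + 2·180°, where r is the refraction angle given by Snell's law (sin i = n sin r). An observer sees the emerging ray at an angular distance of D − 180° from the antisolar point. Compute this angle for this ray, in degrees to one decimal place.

sin r = sin 65.6° / 1.336 = 0.9107/1.336 = 0.6816; r = 42.97°.
D = 2·65.6° − 6·42.97° + 2·180° = 131.20° − 257.84° + 360° = 233.36°.
Angle from antisolar point = D − 180° = 53.36°.

53.4°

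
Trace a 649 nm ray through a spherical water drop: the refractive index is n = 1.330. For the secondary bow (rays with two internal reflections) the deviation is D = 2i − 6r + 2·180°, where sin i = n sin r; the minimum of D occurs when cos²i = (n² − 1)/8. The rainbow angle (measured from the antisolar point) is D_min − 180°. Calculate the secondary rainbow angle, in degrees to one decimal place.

50.1°

cos²i = (1.76890 − 1)/8 = 0.09611; i = arccos(0.31002) = 71.940°.
sin r = sin 71.940°/1.330 = 0.71483; r = 45.630°.
D_min = 2·71.940° − 6·45.630° + 360° = 230.101°.
Rainbow angle = D_min − 180° = 50.101°.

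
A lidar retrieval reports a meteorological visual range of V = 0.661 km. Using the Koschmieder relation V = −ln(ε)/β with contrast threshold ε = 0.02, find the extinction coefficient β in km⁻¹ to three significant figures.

5.92 km⁻¹

β = −ln(0.02) / V = 3.912 / 0.661 = 5.9183 km⁻¹.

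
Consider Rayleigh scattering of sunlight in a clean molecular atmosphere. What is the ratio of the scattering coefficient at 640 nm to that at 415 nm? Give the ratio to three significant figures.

0.177

Rayleigh scattering ∝ λ⁻⁴, so the ratio of coefficients is the inverse fourth power of the wavelength ratio.
σ(640)/σ(415) = (415/640)⁴ = (0.6484)⁴ = 0.1768.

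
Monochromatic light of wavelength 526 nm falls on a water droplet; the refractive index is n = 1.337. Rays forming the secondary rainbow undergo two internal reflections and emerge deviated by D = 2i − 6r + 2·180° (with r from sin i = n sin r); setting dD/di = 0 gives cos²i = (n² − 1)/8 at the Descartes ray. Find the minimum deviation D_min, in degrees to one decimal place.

231.9°

cos²i = (1.78757 − 1)/8 = 0.09845; i = arccos(0.31376) = 71.714°.
sin r = sin 71.714°/1.337 = 0.71017; r = 45.249°.
D_min = 2·71.714° − 6·45.249° + 360° = 231.934°.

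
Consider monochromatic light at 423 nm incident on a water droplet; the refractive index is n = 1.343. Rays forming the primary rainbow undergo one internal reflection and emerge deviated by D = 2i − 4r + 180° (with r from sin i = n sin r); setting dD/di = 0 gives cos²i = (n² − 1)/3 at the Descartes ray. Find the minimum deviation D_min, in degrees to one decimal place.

139.4°

cos²i = (1.80365 − 1)/3 = 0.26788; i = arccos(0.51757) = 58.830°.
sin r = sin 58.830°/1.343 = 0.63711; r = 39.577°.
D_min = 2·58.830° − 4·39.577° + 180° = 139.354°.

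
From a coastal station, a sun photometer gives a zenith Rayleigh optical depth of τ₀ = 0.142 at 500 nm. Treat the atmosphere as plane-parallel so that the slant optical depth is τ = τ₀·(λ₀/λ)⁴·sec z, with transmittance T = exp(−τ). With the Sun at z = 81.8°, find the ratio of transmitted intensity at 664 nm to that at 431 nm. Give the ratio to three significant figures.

Airmass: sec 81.8° = 7.0112.
τ(664 nm) = 0.142 × (500/664)⁴ × 7.0112 = 0.142 × 0.3215 × 7.0112 = 0.3201.
τ(431 nm) = 0.142 × (500/431)⁴ × 7.0112 = 0.142 × 1.8112 × 7.0112 = 1.8032.
T(664)/T(431) = exp(τ_B − τ_A) = exp(1.4831) = 4.4067.

4.41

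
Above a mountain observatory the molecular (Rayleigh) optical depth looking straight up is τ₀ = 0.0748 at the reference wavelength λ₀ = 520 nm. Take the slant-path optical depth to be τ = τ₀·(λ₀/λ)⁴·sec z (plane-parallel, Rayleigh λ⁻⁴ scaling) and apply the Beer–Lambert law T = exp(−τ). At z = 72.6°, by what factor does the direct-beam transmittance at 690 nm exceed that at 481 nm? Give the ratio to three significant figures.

1.30

Airmass: sec 72.6° = 3.3440.
τ(690 nm) = 0.0748 × (520/690)⁴ × 3.3440 = 0.0748 × 0.3226 × 3.3440 = 0.0807.
τ(481 nm) = 0.0748 × (520/481)⁴ × 3.3440 = 0.0748 × 1.3659 × 3.3440 = 0.3417.
T(690)/T(481) = exp(τ_B − τ_A) = exp(0.2610) = 1.2982.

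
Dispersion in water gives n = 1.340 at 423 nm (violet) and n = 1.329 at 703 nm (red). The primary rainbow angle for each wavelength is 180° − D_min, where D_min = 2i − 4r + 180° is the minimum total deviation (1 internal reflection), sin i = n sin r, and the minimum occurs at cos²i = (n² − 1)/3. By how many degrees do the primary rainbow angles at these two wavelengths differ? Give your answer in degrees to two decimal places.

At 423 nm (n = 1.340): cos²i = 0.26520 → i = 59.004°, r = 39.770°, D_min = 138.929°, rainbow angle = 41.071°.
At 703 nm (n = 1.329): cos²i = 0.25541 → i = 59.643°, r = 40.487°, D_min = 137.337°, rainbow angle = 42.663°.
Angular width = |41.071° − 42.663°| = 1.592°.

1.59°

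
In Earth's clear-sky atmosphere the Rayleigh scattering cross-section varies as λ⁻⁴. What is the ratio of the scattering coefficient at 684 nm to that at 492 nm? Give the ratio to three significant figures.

0.268

Rayleigh scattering ∝ λ⁻⁴, so the ratio of coefficients is the inverse fourth power of the wavelength ratio.
σ(684)/σ(492) = (492/684)⁴ = (0.7193)⁴ = 0.2677.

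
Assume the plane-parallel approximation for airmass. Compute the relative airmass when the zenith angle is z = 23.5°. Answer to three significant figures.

1.09

X = sec z = 1/cos 23.5° = 1/0.9171 = 1.0904.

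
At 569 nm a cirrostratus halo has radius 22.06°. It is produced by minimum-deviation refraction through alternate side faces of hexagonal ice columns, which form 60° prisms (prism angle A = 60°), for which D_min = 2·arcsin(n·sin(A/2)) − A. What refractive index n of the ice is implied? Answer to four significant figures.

1.313

Rearranging: n = sin((D_min + A)/2) / sin(A/2).
(D_min + A)/2 = (22.06° + 60°)/2 = 41.030°.
n = sin 41.030° / sin 30° = 0.6565 / 0.5000 = 1.3129.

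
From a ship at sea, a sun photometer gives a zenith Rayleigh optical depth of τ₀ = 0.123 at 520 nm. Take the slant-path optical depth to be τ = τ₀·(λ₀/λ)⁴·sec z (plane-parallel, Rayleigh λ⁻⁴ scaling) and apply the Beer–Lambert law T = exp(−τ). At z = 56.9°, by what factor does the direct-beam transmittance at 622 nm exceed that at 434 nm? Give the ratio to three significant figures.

1.42

Airmass: sec 56.9° = 1.8312.
τ(622 nm) = 0.123 × (520/622)⁴ × 1.8312 = 0.123 × 0.4885 × 1.8312 = 0.1100.
τ(434 nm) = 0.123 × (520/434)⁴ × 1.8312 = 0.123 × 2.0609 × 1.8312 = 0.4642.
T(622)/T(434) = exp(τ_B − τ_A) = exp(0.3542) = 1.4250.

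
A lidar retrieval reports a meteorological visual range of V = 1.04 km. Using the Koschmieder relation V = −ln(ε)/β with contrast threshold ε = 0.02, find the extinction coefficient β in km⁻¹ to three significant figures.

3.76 km⁻¹

β = −ln(0.02) / V = 3.912 / 1.04 = 3.7616 km⁻¹.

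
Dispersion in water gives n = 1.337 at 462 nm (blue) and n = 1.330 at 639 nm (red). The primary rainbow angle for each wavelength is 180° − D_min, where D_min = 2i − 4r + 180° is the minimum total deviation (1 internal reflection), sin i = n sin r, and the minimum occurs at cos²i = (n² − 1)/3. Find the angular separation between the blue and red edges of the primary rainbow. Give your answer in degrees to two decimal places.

At 462 nm (n = 1.337): cos²i = 0.26252 → i = 59.178°, r = 39.964°, D_min = 138.500°, rainbow angle = 41.500°.
At 639 nm (n = 1.330): cos²i = 0.25630 → i = 59.585°, r = 40.422°, D_min = 137.484°, rainbow angle = 42.516°.
Angular width = |41.500° − 42.516°| = 1.016°.

1.02°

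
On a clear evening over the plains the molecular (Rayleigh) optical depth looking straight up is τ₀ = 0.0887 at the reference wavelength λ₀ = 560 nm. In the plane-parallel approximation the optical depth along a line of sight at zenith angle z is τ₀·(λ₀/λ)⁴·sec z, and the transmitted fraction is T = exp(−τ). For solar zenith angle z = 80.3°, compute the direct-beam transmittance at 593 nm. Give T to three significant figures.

0.658

sec 80.3° = 5.9351.
τ = 0.0887 × (560/593)⁴ × 5.9351 = 0.0887 × 0.7953 × 5.9351 = 0.4187.
T = exp(−0.4187) = 0.6579.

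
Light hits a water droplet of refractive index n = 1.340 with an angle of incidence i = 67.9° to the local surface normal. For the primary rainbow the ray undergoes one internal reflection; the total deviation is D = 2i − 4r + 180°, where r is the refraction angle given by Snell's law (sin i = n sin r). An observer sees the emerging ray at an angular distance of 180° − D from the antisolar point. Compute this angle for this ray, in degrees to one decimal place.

39.2°

sin r = sin 67.9° / 1.340 = 0.9265/1.340 = 0.6914; r = 43.74°.
D = 2·67.9° − 4·43.74° + 180° = 135.80° − 174.98° + 180° = 140.82°.
Angle from antisolar point = 180° − D = 39.18°.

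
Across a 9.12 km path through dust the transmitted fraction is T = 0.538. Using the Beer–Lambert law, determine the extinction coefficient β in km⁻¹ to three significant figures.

0.0680 km⁻¹

Beer–Lambert: T = exp(−βL) ⇒ β = −ln(T)/L = −ln(0.538)/9.12 = 0.6199/9.12 = 0.06797 km⁻¹.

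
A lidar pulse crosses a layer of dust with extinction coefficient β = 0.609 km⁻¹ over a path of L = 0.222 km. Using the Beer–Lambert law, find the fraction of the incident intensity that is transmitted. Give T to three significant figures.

0.874

τ = β·L = 0.609 × 0.222 = 0.1352.
T = exp(−0.1352) = 0.8735.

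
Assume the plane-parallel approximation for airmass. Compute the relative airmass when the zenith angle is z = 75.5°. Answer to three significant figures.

X = sec z = 1/cos 75.5° = 1/0.2504 = 3.9939.

3.99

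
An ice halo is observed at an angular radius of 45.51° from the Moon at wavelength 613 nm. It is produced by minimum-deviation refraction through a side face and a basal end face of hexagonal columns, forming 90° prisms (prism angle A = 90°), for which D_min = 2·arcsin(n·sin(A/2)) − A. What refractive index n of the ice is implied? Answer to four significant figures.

1.309

Rearranging: n = sin((D_min + A)/2) / sin(A/2).
(D_min + A)/2 = (45.51° + 90°)/2 = 67.755°.
n = sin 67.755° / sin 45° = 0.9256 / 0.7071 = 1.3090.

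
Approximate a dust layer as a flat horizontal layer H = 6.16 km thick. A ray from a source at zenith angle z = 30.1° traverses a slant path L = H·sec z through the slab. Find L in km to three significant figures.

sec z = 1/cos 30.1° = 1.1559.
L = 6.16 × 1.1559 = 7.120 km.

7.12 km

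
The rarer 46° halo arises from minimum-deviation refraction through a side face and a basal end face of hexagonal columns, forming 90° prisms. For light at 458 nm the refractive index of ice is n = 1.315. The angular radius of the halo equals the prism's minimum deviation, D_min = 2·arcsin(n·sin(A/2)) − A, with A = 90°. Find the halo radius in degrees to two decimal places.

n·sin(A/2) = 1.315 × sin 45° = 1.315 × 0.7071 = 0.9298.
D_min = 2·arcsin(0.9298) − 90° = 2 × 68.411° − 90° = 46.821°.

46.82°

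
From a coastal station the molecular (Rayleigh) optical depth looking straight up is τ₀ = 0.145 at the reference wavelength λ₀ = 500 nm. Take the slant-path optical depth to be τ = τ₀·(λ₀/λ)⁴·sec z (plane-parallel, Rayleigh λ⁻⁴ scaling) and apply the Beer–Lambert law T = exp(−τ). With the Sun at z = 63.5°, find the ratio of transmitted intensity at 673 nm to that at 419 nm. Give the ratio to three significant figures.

Airmass: sec 63.5° = 2.2412.
τ(673 nm) = 0.145 × (500/673)⁴ × 2.2412 = 0.145 × 0.3047 × 2.2412 = 0.0990.
τ(419 nm) = 0.145 × (500/419)⁴ × 2.2412 = 0.145 × 2.0278 × 2.2412 = 0.6590.
T(673)/T(419) = exp(τ_B − τ_A) = exp(0.5600) = 1.7506.

1.75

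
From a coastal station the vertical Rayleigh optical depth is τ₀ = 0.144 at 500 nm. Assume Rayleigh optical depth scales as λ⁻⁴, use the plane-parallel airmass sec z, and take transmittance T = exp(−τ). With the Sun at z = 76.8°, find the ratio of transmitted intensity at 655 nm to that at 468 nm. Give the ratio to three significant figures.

1.84

Airmass: sec 76.8° = 4.3792.
τ(655 nm) = 0.144 × (500/655)⁴ × 4.3792 = 0.144 × 0.3396 × 4.3792 = 0.2141.
τ(468 nm) = 0.144 × (500/468)⁴ × 4.3792 = 0.144 × 1.3029 × 4.3792 = 0.8216.
T(655)/T(468) = exp(τ_B − τ_A) = exp(0.6075) = 1.8358.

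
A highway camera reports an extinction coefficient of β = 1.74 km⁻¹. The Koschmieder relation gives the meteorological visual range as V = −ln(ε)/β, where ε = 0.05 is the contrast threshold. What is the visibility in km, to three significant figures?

V = −ln(0.05) / 1.74 = 2.996 / 1.74 = 1.7217 km.

1.72 km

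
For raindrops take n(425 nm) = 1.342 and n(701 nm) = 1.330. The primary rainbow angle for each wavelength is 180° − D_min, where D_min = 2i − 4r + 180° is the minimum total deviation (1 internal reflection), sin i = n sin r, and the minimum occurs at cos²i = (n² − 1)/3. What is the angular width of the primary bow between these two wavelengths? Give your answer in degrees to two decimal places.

At 425 nm (n = 1.342): cos²i = 0.26699 → i = 58.888°, r = 39.641°, D_min = 139.213°, rainbow angle = 40.787°.
At 701 nm (n = 1.330): cos²i = 0.25630 → i = 59.585°, r = 40.422°, D_min = 137.484°, rainbow angle = 42.516°.
Angular width = |40.787° − 42.516°| = 1.729°.

1.73°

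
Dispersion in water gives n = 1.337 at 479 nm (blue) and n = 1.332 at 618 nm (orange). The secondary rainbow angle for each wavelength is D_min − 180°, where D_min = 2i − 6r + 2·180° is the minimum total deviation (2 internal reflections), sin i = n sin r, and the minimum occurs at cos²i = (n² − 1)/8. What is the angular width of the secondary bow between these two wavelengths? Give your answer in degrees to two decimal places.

1.31°

At 479 nm (n = 1.337): cos²i = 0.09845 → i = 71.714°, r = 45.249°, D_min = 231.934°, rainbow angle = 51.934°.
At 618 nm (n = 1.332): cos²i = 0.09678 → i = 71.875°, r = 45.520°, D_min = 230.628°, rainbow angle = 50.628°.
Angular width = |51.934° − 50.628°| = 1.305°.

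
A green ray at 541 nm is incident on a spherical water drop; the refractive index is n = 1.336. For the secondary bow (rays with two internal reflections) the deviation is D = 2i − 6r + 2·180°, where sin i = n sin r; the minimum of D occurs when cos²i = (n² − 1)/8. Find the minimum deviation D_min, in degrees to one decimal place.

231.7°

cos²i = (1.78490 − 1)/8 = 0.09811; i = arccos(0.31323) = 71.746°.
sin r = sin 71.746°/1.336 = 0.71084; r = 45.303°.
D_min = 2·71.746° − 6·45.303° + 360° = 231.674°.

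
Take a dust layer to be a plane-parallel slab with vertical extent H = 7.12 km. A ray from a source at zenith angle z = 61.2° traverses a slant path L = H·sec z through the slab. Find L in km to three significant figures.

sec z = 1/cos 61.2° = 2.0757.
L = 7.12 × 2.0757 = 14.779 km.

14.8 km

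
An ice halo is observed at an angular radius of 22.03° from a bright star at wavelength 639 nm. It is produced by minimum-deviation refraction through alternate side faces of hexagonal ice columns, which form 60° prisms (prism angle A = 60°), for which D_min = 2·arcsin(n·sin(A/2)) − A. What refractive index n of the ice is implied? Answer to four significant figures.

1.313

Rearranging: n = sin((D_min + A)/2) / sin(A/2).
(D_min + A)/2 = (22.03° + 60°)/2 = 41.015°.
n = sin 41.015° / sin 30° = 0.6563 / 0.5000 = 1.3125.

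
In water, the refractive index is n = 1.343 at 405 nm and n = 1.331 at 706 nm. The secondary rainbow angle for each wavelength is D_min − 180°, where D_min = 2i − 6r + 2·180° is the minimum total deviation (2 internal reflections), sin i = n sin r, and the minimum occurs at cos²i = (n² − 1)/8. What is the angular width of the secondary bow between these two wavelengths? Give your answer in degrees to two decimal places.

At 405 nm (n = 1.343): cos²i = 0.10046 → i = 71.522°, r = 44.928°, D_min = 233.478°, rainbow angle = 53.478°.
At 706 nm (n = 1.331): cos²i = 0.09645 → i = 71.907°, r = 45.575°, D_min = 230.365°, rainbow angle = 50.365°.
Angular width = |53.478° − 50.365°| = 3.113°.

3.11°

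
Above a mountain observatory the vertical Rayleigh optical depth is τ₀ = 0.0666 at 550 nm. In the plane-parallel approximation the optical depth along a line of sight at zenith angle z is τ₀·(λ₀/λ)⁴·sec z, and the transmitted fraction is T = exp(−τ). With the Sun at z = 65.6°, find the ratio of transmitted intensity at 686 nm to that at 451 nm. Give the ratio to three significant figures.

Airmass: sec 65.6° = 2.4207.
τ(686 nm) = 0.0666 × (550/686)⁴ × 2.4207 = 0.0666 × 0.4132 × 2.4207 = 0.0666.
τ(451 nm) = 0.0666 × (550/451)⁴ × 2.4207 = 0.0666 × 2.2118 × 2.4207 = 0.3566.
T(686)/T(451) = exp(τ_B − τ_A) = exp(0.2900) = 1.3364.

1.34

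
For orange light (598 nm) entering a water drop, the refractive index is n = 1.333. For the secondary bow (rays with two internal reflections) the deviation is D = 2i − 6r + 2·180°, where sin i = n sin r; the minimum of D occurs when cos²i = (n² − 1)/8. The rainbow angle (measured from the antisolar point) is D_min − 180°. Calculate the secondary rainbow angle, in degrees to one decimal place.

cos²i = (1.77689 − 1)/8 = 0.09711; i = arccos(0.31163) = 71.843°.
sin r = sin 71.843°/1.333 = 0.71283; r = 45.466°.
D_min = 2·71.843° − 6·45.466° + 360° = 230.891°.
Rainbow angle = D_min − 180° = 50.891°.

50.9°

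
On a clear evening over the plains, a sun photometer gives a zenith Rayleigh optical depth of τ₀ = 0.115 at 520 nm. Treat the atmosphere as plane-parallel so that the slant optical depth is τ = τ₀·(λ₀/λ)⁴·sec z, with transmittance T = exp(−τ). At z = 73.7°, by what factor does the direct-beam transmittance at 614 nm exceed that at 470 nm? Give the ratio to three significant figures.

1.50

Airmass: sec 73.7° = 3.5629.
τ(614 nm) = 0.115 × (520/614)⁴ × 3.5629 = 0.115 × 0.5144 × 3.5629 = 0.2108.
τ(470 nm) = 0.115 × (520/470)⁴ × 3.5629 = 0.115 × 1.4984 × 3.5629 = 0.6139.
T(614)/T(470) = exp(τ_B − τ_A) = exp(0.4032) = 1.4965.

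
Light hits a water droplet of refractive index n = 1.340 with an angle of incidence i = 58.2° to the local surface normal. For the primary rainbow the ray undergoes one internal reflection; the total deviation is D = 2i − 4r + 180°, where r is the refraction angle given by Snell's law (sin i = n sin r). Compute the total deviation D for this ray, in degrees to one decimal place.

138.9°

sin r = sin 58.2° / 1.340 = 0.8499/1.340 = 0.6342; r = 39.36°.
D = 2·58.2° − 4·39.36° + 180° = 116.40° − 157.46° + 180° = 138.94°.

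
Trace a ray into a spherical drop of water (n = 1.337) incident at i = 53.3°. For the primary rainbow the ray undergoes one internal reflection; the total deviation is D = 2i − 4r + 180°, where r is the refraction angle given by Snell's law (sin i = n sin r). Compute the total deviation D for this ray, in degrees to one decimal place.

sin r = sin 53.3° / 1.337 = 0.8018/1.337 = 0.5997; r = 36.85°.
D = 2·53.3° − 4·36.85° + 180° = 106.60° − 147.39° + 180° = 139.21°.

139.2°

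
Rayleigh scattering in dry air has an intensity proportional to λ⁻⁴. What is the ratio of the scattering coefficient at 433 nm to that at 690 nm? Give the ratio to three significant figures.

6.45

Rayleigh scattering ∝ λ⁻⁴, so the ratio of coefficients is the inverse fourth power of the wavelength ratio.
σ(433)/σ(690) = (690/433)⁴ = (1.5935)⁴ = 6.448.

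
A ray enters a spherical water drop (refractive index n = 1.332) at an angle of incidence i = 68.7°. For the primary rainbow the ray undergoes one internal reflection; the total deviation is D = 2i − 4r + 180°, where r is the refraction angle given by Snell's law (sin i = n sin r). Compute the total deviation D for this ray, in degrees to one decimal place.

sin r = sin 68.7° / 1.332 = 0.9317/1.332 = 0.6995; r = 44.38°.
D = 2·68.7° − 4·44.38° + 180° = 137.40° − 177.54° + 180° = 139.86°.

139.9°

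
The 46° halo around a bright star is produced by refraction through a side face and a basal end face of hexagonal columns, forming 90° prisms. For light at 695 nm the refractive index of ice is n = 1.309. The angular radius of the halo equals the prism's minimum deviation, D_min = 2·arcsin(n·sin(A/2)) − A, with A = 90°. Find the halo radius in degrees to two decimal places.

45.52°

n·sin(A/2) = 1.309 × sin 45° = 1.309 × 0.7071 = 0.9256.
D_min = 2·arcsin(0.9256) − 90° = 2 × 67.759° − 90° = 45.519°.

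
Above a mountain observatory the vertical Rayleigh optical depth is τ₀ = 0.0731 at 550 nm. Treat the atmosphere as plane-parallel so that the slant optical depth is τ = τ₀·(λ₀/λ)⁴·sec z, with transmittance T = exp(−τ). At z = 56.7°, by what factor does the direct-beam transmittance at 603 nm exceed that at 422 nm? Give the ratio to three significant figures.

Airmass: sec 56.7° = 1.8214.
τ(603 nm) = 0.0731 × (550/603)⁴ × 1.8214 = 0.0731 × 0.6921 × 1.8214 = 0.0922.
τ(422 nm) = 0.0731 × (550/422)⁴ × 1.8214 = 0.0731 × 2.8854 × 1.8214 = 0.3842.
T(603)/T(422) = exp(τ_B − τ_A) = exp(0.2920) = 1.3391.

1.34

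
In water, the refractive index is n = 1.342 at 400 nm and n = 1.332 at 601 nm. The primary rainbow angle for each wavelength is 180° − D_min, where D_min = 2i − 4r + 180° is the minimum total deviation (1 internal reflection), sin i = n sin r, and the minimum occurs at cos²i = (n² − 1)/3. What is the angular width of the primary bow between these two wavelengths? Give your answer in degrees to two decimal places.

1.44°

At 400 nm (n = 1.342): cos²i = 0.26699 → i = 58.888°, r = 39.641°, D_min = 139.213°, rainbow angle = 40.787°.
At 601 nm (n = 1.332): cos²i = 0.25807 → i = 59.469°, r = 40.290°, D_min = 137.776°, rainbow angle = 42.224°.
Angular width = |40.787° − 42.224°| = 1.437°.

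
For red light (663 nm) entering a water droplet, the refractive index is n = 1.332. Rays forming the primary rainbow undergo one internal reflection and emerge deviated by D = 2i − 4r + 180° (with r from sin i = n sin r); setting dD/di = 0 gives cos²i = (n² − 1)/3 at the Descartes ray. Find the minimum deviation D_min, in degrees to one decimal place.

137.8°

cos²i = (1.77422 − 1)/3 = 0.25807; i = arccos(0.50801) = 59.469°.
sin r = sin 59.469°/1.332 = 0.64666; r = 40.290°.
D_min = 2·59.469° − 4·40.290° + 180° = 137.776°.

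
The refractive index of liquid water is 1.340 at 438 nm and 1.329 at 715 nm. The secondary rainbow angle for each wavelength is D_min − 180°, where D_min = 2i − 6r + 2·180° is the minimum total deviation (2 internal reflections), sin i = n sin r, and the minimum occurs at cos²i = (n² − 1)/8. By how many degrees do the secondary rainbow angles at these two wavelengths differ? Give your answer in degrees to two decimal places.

At 438 nm (n = 1.340): cos²i = 0.09945 → i = 71.618°, r = 45.088°, D_min = 232.709°, rainbow angle = 52.709°.
At 715 nm (n = 1.329): cos²i = 0.09578 → i = 71.972°, r = 45.685°, D_min = 229.837°, rainbow angle = 49.837°.
Angular width = |52.709° − 49.837°| = 2.872°.

2.87°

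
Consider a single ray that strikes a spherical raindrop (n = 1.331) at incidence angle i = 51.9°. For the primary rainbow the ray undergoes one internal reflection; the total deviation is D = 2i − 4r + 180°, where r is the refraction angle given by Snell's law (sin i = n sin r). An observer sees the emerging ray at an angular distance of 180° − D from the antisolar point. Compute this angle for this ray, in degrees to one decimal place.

41.2°

sin r = sin 51.9° / 1.331 = 0.7869/1.331 = 0.5912; r = 36.24°.
D = 2·51.9° − 4·36.24° + 180° = 103.80° − 144.98° + 180° = 138.82°.
Angle from antisolar point = 180° − D = 41.18°.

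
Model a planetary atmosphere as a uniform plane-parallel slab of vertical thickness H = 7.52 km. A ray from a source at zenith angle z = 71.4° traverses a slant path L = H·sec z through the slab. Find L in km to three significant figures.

sec z = 1/cos 71.4° = 3.1352.
L = 7.52 × 3.1352 = 23.577 km.

23.6 km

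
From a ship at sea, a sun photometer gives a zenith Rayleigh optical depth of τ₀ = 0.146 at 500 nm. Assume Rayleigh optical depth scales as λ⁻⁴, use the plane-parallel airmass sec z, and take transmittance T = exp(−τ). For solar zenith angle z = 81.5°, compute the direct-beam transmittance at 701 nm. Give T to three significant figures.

sec 81.5° = 6.7655.
τ = 0.146 × (500/701)⁴ × 6.7655 = 0.146 × 0.2588 × 6.7655 = 0.2557.
T = exp(−0.2557) = 0.7744.

0.774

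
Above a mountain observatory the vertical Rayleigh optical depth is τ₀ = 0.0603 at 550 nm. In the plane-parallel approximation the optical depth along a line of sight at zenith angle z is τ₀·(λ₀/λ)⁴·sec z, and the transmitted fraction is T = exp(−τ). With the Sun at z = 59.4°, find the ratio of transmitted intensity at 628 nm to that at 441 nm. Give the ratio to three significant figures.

Airmass: sec 59.4° = 1.9645.
τ(628 nm) = 0.0603 × (550/628)⁴ × 1.9645 = 0.0603 × 0.5883 × 1.9645 = 0.0697.
τ(441 nm) = 0.0603 × (550/441)⁴ × 1.9645 = 0.0603 × 2.4193 × 1.9645 = 0.2866.
T(628)/T(441) = exp(τ_B − τ_A) = exp(0.2169) = 1.2422.

1.24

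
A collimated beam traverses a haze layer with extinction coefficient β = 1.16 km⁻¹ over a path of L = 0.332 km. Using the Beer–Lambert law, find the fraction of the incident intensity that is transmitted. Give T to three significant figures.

τ = β·L = 1.16 × 0.332 = 0.3851.
T = exp(−0.3851) = 0.6804.

0.680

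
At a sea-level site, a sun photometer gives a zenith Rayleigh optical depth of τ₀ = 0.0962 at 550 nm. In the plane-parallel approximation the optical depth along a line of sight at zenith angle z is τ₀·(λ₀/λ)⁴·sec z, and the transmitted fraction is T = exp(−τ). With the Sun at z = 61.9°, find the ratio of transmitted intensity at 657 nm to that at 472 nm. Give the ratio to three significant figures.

Airmass: sec 61.9° = 2.1231.
τ(657 nm) = 0.0962 × (550/657)⁴ × 2.1231 = 0.0962 × 0.4911 × 2.1231 = 0.1003.
τ(472 nm) = 0.0962 × (550/472)⁴ × 2.1231 = 0.0962 × 1.8437 × 2.1231 = 0.3766.
T(657)/T(472) = exp(τ_B − τ_A) = exp(0.2762) = 1.3182.

1.32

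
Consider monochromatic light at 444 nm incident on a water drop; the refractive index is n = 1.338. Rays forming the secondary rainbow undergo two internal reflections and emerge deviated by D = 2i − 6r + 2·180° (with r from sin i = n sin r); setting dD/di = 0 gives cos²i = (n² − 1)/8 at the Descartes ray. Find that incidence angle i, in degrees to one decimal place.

71.7°

cos²i = (1.338² − 1)/8 = (1.79024 − 1)/8 = 0.09878.
cos i = 0.31429, so i = 71.682°.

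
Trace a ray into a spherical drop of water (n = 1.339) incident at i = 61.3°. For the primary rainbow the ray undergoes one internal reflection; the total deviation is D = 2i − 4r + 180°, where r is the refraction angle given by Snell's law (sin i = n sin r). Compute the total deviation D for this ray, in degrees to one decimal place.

sin r = sin 61.3° / 1.339 = 0.8771/1.339 = 0.6551; r = 40.93°.
D = 2·61.3° − 4·40.93° + 180° = 122.60° − 163.70° + 180° = 138.90°.

138.9°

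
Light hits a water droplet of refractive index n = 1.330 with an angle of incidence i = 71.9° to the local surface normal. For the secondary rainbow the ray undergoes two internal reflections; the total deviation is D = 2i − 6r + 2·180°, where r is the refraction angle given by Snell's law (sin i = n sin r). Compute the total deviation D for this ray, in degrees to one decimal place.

sin r = sin 71.9° / 1.330 = 0.9505/1.330 = 0.7147; r = 45.62°.
D = 2·71.9° − 6·45.62° + 2·180° = 143.80° − 273.70° + 360° = 230.10°.

230.1°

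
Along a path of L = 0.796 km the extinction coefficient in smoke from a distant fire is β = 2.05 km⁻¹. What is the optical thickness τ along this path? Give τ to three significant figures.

τ = β·L = 2.05 × 0.796 = 1.6318.

1.63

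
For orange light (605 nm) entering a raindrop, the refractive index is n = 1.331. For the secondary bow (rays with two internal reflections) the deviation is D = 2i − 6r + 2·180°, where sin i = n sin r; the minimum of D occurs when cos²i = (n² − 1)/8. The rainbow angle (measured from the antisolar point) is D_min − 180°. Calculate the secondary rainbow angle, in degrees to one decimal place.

50.4°

cos²i = (1.77156 − 1)/8 = 0.09645; i = arccos(0.31056) = 71.907°.
sin r = sin 71.907°/1.331 = 0.71417; r = 45.575°.
D_min = 2·71.907° − 6·45.575° + 360° = 230.365°.
Rainbow angle = D_min − 180° = 50.365°.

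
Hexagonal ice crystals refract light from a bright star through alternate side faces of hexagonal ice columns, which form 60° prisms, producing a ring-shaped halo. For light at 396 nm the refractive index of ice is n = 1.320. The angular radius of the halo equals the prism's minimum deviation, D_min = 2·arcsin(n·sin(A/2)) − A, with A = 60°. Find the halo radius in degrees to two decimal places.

22.60°

n·sin(A/2) = 1.320 × sin 30° = 1.320 × 0.5000 = 0.6600.
D_min = 2·arcsin(0.6600) − 60° = 2 × 41.300° − 60° = 22.600°.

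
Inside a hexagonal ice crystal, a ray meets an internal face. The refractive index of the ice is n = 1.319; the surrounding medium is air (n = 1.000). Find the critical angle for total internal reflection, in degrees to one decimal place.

49.3°

sin θ_c = n_air / n = 1.000 / 1.319 = 0.7582.
θ_c = arcsin(0.7582) = 49.30°.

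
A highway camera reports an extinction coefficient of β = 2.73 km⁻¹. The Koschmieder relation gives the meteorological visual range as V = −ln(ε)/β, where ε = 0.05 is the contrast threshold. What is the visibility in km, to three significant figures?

V = −ln(0.05) / 2.73 = 2.996 / 2.73 = 1.0973 km.

1.10 km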